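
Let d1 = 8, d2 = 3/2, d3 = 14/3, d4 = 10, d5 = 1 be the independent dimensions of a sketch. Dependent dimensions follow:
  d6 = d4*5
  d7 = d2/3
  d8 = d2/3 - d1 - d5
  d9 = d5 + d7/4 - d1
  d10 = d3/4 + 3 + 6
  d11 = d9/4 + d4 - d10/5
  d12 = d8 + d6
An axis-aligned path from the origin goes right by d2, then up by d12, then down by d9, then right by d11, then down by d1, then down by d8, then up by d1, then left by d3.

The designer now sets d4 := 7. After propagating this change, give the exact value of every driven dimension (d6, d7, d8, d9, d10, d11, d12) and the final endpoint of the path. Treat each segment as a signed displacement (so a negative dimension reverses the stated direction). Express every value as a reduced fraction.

Apply edit: d4 := 7
  d6 = d4*5 = 35
  d7 = d2/3 = 1/2
  d8 = d2/3 - d1 - d5 = -17/2
  d9 = d5 + d7/4 - d1 = -55/8
  d10 = d3/4 + 3 + 6 = 61/6
  d11 = d9/4 + d4 - d10/5 = 1559/480
  d12 = d8 + d6 = 53/2
Walk from origin (0, 0):
  seg 1: right by d2 = 3/2 → (3/2, 0)
  seg 2: up by d12 = 53/2 → (3/2, 53/2)
  seg 3: down by d9 = -55/8 → (3/2, 267/8)
  seg 4: right by d11 = 1559/480 → (2279/480, 267/8)
  seg 5: down by d1 = 8 → (2279/480, 203/8)
  seg 6: down by d8 = -17/2 → (2279/480, 271/8)
  seg 7: up by d1 = 8 → (2279/480, 335/8)
  seg 8: left by d3 = 14/3 → (13/160, 335/8)

d6 = 35
d7 = 1/2
d8 = -17/2
d9 = -55/8
d10 = 61/6
d11 = 1559/480
d12 = 53/2
endpoint = (13/160, 335/8)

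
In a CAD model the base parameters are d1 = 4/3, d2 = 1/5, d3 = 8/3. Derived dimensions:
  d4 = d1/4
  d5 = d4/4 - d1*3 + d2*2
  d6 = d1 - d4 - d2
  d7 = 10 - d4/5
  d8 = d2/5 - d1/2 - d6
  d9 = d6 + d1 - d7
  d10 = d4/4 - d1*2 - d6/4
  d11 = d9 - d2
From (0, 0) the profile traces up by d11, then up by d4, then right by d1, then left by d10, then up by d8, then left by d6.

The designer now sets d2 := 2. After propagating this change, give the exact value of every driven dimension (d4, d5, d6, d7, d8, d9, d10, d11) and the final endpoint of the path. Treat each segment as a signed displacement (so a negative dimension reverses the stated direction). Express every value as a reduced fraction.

d4 = 1/3
d5 = 1/12
d6 = -1
d7 = 149/15
d8 = 11/15
d9 = -48/5
d10 = -7/3
d11 = -58/5
endpoint = (14/3, -158/15)

Apply edit: d2 := 2
  d4 = d1/4 = 1/3
  d5 = d4/4 - d1*3 + d2*2 = 1/12
  d6 = d1 - d4 - d2 = -1
  d7 = 10 - d4/5 = 149/15
  d8 = d2/5 - d1/2 - d6 = 11/15
  d9 = d6 + d1 - d7 = -48/5
  d10 = d4/4 - d1*2 - d6/4 = -7/3
  d11 = d9 - d2 = -58/5
Walk from origin (0, 0):
  seg 1: up by d11 = -58/5 → (0, -58/5)
  seg 2: up by d4 = 1/3 → (0, -169/15)
  seg 3: right by d1 = 4/3 → (4/3, -169/15)
  seg 4: left by d10 = -7/3 → (11/3, -169/15)
  seg 5: up by d8 = 11/15 → (11/3, -158/15)
  seg 6: left by d6 = -1 → (14/3, -158/15)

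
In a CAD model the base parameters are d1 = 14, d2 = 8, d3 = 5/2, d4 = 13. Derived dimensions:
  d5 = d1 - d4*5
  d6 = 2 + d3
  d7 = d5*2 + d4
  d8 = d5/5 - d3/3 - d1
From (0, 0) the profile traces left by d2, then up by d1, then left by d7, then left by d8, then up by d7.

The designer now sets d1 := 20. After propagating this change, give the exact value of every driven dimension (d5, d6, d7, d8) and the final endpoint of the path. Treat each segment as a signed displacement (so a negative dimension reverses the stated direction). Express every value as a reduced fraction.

d5 = -45
d6 = 9/2
d7 = -77
d8 = -179/6
endpoint = (593/6, -57)

Apply edit: d1 := 20
  d5 = d1 - d4*5 = -45
  d6 = 2 + d3 = 9/2
  d7 = d5*2 + d4 = -77
  d8 = d5/5 - d3/3 - d1 = -179/6
Walk from origin (0, 0):
  seg 1: left by d2 = 8 → (-8, 0)
  seg 2: up by d1 = 20 → (-8, 20)
  seg 3: left by d7 = -77 → (69, 20)
  seg 4: left by d8 = -179/6 → (593/6, 20)
  seg 5: up by d7 = -77 → (593/6, -57)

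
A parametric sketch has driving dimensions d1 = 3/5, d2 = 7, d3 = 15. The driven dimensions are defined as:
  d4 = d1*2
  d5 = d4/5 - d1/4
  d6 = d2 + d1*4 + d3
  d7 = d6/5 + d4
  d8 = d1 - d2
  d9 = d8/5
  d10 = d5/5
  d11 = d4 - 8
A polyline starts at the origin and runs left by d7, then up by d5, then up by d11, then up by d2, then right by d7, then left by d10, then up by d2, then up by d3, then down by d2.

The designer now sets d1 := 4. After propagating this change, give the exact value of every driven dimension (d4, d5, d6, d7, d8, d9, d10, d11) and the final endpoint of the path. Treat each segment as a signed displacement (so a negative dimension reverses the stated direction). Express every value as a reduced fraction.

Apply edit: d1 := 4
  d4 = d1*2 = 8
  d5 = d4/5 - d1/4 = 3/5
  d6 = d2 + d1*4 + d3 = 38
  d7 = d6/5 + d4 = 78/5
  d8 = d1 - d2 = -3
  d9 = d8/5 = -3/5
  d10 = d5/5 = 3/25
  d11 = d4 - 8 = 0
Walk from origin (0, 0):
  seg 1: left by d7 = 78/5 → (-78/5, 0)
  seg 2: up by d5 = 3/5 → (-78/5, 3/5)
  seg 3: up by d11 = 0 → (-78/5, 3/5)
  seg 4: up by d2 = 7 → (-78/5, 38/5)
  seg 5: right by d7 = 78/5 → (0, 38/5)
  seg 6: left by d10 = 3/25 → (-3/25, 38/5)
  seg 7: up by d2 = 7 → (-3/25, 73/5)
  seg 8: up by d3 = 15 → (-3/25, 148/5)
  seg 9: down by d2 = 7 → (-3/25, 113/5)

d4 = 8
d5 = 3/5
d6 = 38
d7 = 78/5
d8 = -3
d9 = -3/5
d10 = 3/25
d11 = 0
endpoint = (-3/25, 113/5)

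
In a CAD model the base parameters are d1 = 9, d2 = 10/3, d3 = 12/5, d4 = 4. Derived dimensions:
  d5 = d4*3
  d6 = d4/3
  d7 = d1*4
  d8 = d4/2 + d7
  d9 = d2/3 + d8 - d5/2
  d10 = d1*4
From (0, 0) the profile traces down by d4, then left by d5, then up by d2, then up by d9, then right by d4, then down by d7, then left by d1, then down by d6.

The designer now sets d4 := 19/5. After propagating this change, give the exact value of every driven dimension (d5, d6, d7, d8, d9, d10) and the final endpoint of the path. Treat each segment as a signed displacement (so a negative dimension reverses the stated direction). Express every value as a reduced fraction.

d5 = 57/5
d6 = 19/15
d7 = 36
d8 = 379/10
d9 = 1499/45
d10 = 36
endpoint = (-83/5, -199/45)

Apply edit: d4 := 19/5
  d5 = d4*3 = 57/5
  d6 = d4/3 = 19/15
  d7 = d1*4 = 36
  d8 = d4/2 + d7 = 379/10
  d9 = d2/3 + d8 - d5/2 = 1499/45
  d10 = d1*4 = 36
Walk from origin (0, 0):
  seg 1: down by d4 = 19/5 → (0, -19/5)
  seg 2: left by d5 = 57/5 → (-57/5, -19/5)
  seg 3: up by d2 = 10/3 → (-57/5, -7/15)
  seg 4: up by d9 = 1499/45 → (-57/5, 1478/45)
  seg 5: right by d4 = 19/5 → (-38/5, 1478/45)
  seg 6: down by d7 = 36 → (-38/5, -142/45)
  seg 7: left by d1 = 9 → (-83/5, -142/45)
  seg 8: down by d6 = 19/15 → (-83/5, -199/45)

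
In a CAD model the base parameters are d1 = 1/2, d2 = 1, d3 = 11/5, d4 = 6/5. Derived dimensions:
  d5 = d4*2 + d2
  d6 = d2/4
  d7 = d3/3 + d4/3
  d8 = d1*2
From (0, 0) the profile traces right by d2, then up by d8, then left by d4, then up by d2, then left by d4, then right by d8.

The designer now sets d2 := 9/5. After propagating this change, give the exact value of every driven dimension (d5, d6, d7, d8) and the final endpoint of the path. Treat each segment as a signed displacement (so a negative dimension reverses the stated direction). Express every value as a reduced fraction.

Apply edit: d2 := 9/5
  d5 = d4*2 + d2 = 21/5
  d6 = d2/4 = 9/20
  d7 = d3/3 + d4/3 = 17/15
  d8 = d1*2 = 1
Walk from origin (0, 0):
  seg 1: right by d2 = 9/5 → (9/5, 0)
  seg 2: up by d8 = 1 → (9/5, 1)
  seg 3: left by d4 = 6/5 → (3/5, 1)
  seg 4: up by d2 = 9/5 → (3/5, 14/5)
  seg 5: left by d4 = 6/5 → (-3/5, 14/5)
  seg 6: right by d8 = 1 → (2/5, 14/5)

d5 = 21/5
d6 = 9/20
d7 = 17/15
d8 = 1
endpoint = (2/5, 14/5)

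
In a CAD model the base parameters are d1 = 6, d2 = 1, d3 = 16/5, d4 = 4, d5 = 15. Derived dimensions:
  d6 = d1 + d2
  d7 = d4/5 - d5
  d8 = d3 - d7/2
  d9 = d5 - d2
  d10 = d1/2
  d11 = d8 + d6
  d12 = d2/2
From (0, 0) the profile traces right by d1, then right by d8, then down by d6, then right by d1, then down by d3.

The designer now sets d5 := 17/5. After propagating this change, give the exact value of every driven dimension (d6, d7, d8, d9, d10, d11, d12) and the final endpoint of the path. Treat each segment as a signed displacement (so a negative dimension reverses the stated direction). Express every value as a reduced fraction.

Apply edit: d5 := 17/5
  d6 = d1 + d2 = 7
  d7 = d4/5 - d5 = -13/5
  d8 = d3 - d7/2 = 9/2
  d9 = d5 - d2 = 12/5
  d10 = d1/2 = 3
  d11 = d8 + d6 = 23/2
  d12 = d2/2 = 1/2
Walk from origin (0, 0):
  seg 1: right by d1 = 6 → (6, 0)
  seg 2: right by d8 = 9/2 → (21/2, 0)
  seg 3: down by d6 = 7 → (21/2, -7)
  seg 4: right by d1 = 6 → (33/2, -7)
  seg 5: down by d3 = 16/5 → (33/2, -51/5)

d6 = 7
d7 = -13/5
d8 = 9/2
d9 = 12/5
d10 = 3
d11 = 23/2
d12 = 1/2
endpoint = (33/2, -51/5)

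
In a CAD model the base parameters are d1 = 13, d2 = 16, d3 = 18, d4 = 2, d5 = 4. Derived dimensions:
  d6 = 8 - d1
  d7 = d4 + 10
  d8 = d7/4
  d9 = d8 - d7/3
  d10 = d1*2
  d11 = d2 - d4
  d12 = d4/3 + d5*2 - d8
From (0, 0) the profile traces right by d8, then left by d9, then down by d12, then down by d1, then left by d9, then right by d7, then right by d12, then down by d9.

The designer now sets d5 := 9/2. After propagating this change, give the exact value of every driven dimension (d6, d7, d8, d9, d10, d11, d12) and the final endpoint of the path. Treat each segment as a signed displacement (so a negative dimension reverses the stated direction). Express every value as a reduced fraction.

Apply edit: d5 := 9/2
  d6 = 8 - d1 = -5
  d7 = d4 + 10 = 12
  d8 = d7/4 = 3
  d9 = d8 - d7/3 = -1
  d10 = d1*2 = 26
  d11 = d2 - d4 = 14
  d12 = d4/3 + d5*2 - d8 = 20/3
Walk from origin (0, 0):
  seg 1: right by d8 = 3 → (3, 0)
  seg 2: left by d9 = -1 → (4, 0)
  seg 3: down by d12 = 20/3 → (4, -20/3)
  seg 4: down by d1 = 13 → (4, -59/3)
  seg 5: left by d9 = -1 → (5, -59/3)
  seg 6: right by d7 = 12 → (17, -59/3)
  seg 7: right by d12 = 20/3 → (71/3, -59/3)
  seg 8: down by d9 = -1 → (71/3, -56/3)

d6 = -5
d7 = 12
d8 = 3
d9 = -1
d10 = 26
d11 = 14
d12 = 20/3
endpoint = (71/3, -56/3)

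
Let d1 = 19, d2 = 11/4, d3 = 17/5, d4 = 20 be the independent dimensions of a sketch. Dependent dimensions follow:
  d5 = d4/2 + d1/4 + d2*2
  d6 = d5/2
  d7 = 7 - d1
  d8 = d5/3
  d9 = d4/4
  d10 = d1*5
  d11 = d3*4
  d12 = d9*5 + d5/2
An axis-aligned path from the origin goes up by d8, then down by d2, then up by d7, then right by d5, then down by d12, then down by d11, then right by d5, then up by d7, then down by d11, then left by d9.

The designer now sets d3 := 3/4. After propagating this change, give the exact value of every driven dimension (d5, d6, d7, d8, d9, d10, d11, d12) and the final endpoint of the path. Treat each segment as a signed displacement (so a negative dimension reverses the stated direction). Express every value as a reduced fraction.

d5 = 81/4
d6 = 81/8
d7 = -12
d8 = 27/4
d9 = 5
d10 = 95
d11 = 3
d12 = 281/8
endpoint = (71/2, -489/8)

Apply edit: d3 := 3/4
  d5 = d4/2 + d1/4 + d2*2 = 81/4
  d6 = d5/2 = 81/8
  d7 = 7 - d1 = -12
  d8 = d5/3 = 27/4
  d9 = d4/4 = 5
  d10 = d1*5 = 95
  d11 = d3*4 = 3
  d12 = d9*5 + d5/2 = 281/8
Walk from origin (0, 0):
  seg 1: up by d8 = 27/4 → (0, 27/4)
  seg 2: down by d2 = 11/4 → (0, 4)
  seg 3: up by d7 = -12 → (0, -8)
  seg 4: right by d5 = 81/4 → (81/4, -8)
  seg 5: down by d12 = 281/8 → (81/4, -345/8)
  seg 6: down by d11 = 3 → (81/4, -369/8)
  seg 7: right by d5 = 81/4 → (81/2, -369/8)
  seg 8: up by d7 = -12 → (81/2, -465/8)
  seg 9: down by d11 = 3 → (81/2, -489/8)
  seg 10: left by d9 = 5 → (71/2, -489/8)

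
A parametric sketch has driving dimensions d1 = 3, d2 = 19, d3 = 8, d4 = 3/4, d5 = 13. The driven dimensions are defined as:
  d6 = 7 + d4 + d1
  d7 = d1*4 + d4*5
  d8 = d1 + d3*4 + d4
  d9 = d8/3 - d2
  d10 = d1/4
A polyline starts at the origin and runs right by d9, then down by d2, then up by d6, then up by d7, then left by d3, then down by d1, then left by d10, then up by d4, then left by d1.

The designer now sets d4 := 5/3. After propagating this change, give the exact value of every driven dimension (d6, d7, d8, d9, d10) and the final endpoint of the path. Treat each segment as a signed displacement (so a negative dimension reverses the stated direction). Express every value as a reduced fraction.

Apply edit: d4 := 5/3
  d6 = 7 + d4 + d1 = 35/3
  d7 = d1*4 + d4*5 = 61/3
  d8 = d1 + d3*4 + d4 = 110/3
  d9 = d8/3 - d2 = -61/9
  d10 = d1/4 = 3/4
Walk from origin (0, 0):
  seg 1: right by d9 = -61/9 → (-61/9, 0)
  seg 2: down by d2 = 19 → (-61/9, -19)
  seg 3: up by d6 = 35/3 → (-61/9, -22/3)
  seg 4: up by d7 = 61/3 → (-61/9, 13)
  seg 5: left by d3 = 8 → (-133/9, 13)
  seg 6: down by d1 = 3 → (-133/9, 10)
  seg 7: left by d10 = 3/4 → (-559/36, 10)
  seg 8: up by d4 = 5/3 → (-559/36, 35/3)
  seg 9: left by d1 = 3 → (-667/36, 35/3)

d6 = 35/3
d7 = 61/3
d8 = 110/3
d9 = -61/9
d10 = 3/4
endpoint = (-667/36, 35/3)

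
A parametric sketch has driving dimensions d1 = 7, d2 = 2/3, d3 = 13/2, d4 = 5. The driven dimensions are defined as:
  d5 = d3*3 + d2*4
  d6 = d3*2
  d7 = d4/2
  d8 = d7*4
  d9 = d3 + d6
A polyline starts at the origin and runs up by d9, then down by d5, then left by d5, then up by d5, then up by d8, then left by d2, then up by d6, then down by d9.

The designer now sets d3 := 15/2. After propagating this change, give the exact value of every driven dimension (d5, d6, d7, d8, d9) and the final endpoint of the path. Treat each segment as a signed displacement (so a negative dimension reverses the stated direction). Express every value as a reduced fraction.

Apply edit: d3 := 15/2
  d5 = d3*3 + d2*4 = 151/6
  d6 = d3*2 = 15
  d7 = d4/2 = 5/2
  d8 = d7*4 = 10
  d9 = d3 + d6 = 45/2
Walk from origin (0, 0):
  seg 1: up by d9 = 45/2 → (0, 45/2)
  seg 2: down by d5 = 151/6 → (0, -8/3)
  seg 3: left by d5 = 151/6 → (-151/6, -8/3)
  seg 4: up by d5 = 151/6 → (-151/6, 45/2)
  seg 5: up by d8 = 10 → (-151/6, 65/2)
  seg 6: left by d2 = 2/3 → (-155/6, 65/2)
  seg 7: up by d6 = 15 → (-155/6, 95/2)
  seg 8: down by d9 = 45/2 → (-155/6, 25)

d5 = 151/6
d6 = 15
d7 = 5/2
d8 = 10
d9 = 45/2
endpoint = (-155/6, 25)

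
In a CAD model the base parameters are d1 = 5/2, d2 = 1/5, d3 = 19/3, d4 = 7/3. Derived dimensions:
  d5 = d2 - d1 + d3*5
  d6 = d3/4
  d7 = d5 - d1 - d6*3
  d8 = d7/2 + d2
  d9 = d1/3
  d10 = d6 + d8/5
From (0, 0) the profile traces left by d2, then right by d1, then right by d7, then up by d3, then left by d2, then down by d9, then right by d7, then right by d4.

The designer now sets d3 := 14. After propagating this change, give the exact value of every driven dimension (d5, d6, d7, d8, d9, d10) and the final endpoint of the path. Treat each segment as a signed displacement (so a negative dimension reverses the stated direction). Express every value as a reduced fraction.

Apply edit: d3 := 14
  d5 = d2 - d1 + d3*5 = 677/10
  d6 = d3/4 = 7/2
  d7 = d5 - d1 - d6*3 = 547/10
  d8 = d7/2 + d2 = 551/20
  d9 = d1/3 = 5/6
  d10 = d6 + d8/5 = 901/100
Walk from origin (0, 0):
  seg 1: left by d2 = 1/5 → (-1/5, 0)
  seg 2: right by d1 = 5/2 → (23/10, 0)
  seg 3: right by d7 = 547/10 → (57, 0)
  seg 4: up by d3 = 14 → (57, 14)
  seg 5: left by d2 = 1/5 → (284/5, 14)
  seg 6: down by d9 = 5/6 → (284/5, 79/6)
  seg 7: right by d7 = 547/10 → (223/2, 79/6)
  seg 8: right by d4 = 7/3 → (683/6, 79/6)

d5 = 677/10
d6 = 7/2
d7 = 547/10
d8 = 551/20
d9 = 5/6
d10 = 901/100
endpoint = (683/6, 79/6)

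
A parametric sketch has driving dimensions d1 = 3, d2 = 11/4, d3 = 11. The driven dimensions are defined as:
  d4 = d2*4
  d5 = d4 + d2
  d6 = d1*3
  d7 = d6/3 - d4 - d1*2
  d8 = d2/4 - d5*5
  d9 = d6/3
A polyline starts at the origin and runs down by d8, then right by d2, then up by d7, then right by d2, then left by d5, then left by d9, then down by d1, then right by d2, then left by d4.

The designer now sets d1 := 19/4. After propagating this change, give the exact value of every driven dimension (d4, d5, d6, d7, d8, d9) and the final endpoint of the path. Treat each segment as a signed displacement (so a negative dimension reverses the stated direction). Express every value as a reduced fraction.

Apply edit: d1 := 19/4
  d4 = d2*4 = 11
  d5 = d4 + d2 = 55/4
  d6 = d1*3 = 57/4
  d7 = d6/3 - d4 - d1*2 = -63/4
  d8 = d2/4 - d5*5 = -1089/16
  d9 = d6/3 = 19/4
Walk from origin (0, 0):
  seg 1: down by d8 = -1089/16 → (0, 1089/16)
  seg 2: right by d2 = 11/4 → (11/4, 1089/16)
  seg 3: up by d7 = -63/4 → (11/4, 837/16)
  seg 4: right by d2 = 11/4 → (11/2, 837/16)
  seg 5: left by d5 = 55/4 → (-33/4, 837/16)
  seg 6: left by d9 = 19/4 → (-13, 837/16)
  seg 7: down by d1 = 19/4 → (-13, 761/16)
  seg 8: right by d2 = 11/4 → (-41/4, 761/16)
  seg 9: left by d4 = 11 → (-85/4, 761/16)

d4 = 11
d5 = 55/4
d6 = 57/4
d7 = -63/4
d8 = -1089/16
d9 = 19/4
endpoint = (-85/4, 761/16)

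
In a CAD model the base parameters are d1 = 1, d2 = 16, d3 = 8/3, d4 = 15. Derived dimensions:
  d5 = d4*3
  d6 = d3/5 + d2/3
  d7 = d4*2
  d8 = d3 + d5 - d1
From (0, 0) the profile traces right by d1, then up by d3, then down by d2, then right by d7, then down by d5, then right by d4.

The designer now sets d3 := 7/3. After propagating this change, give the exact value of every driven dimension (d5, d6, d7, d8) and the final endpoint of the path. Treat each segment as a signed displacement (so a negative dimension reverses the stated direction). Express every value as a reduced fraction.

d5 = 45
d6 = 29/5
d7 = 30
d8 = 139/3
endpoint = (46, -176/3)

Apply edit: d3 := 7/3
  d5 = d4*3 = 45
  d6 = d3/5 + d2/3 = 29/5
  d7 = d4*2 = 30
  d8 = d3 + d5 - d1 = 139/3
Walk from origin (0, 0):
  seg 1: right by d1 = 1 → (1, 0)
  seg 2: up by d3 = 7/3 → (1, 7/3)
  seg 3: down by d2 = 16 → (1, -41/3)
  seg 4: right by d7 = 30 → (31, -41/3)
  seg 5: down by d5 = 45 → (31, -176/3)
  seg 6: right by d4 = 15 → (46, -176/3)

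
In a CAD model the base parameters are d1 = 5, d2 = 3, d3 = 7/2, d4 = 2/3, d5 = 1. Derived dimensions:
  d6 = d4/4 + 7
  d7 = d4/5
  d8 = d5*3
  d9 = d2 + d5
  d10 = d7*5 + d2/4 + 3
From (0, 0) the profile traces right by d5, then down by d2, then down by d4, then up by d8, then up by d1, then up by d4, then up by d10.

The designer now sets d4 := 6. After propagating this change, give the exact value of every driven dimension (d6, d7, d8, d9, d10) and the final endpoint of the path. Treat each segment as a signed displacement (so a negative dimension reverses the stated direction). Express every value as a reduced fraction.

d6 = 17/2
d7 = 6/5
d8 = 3
d9 = 4
d10 = 39/4
endpoint = (1, 59/4)

Apply edit: d4 := 6
  d6 = d4/4 + 7 = 17/2
  d7 = d4/5 = 6/5
  d8 = d5*3 = 3
  d9 = d2 + d5 = 4
  d10 = d7*5 + d2/4 + 3 = 39/4
Walk from origin (0, 0):
  seg 1: right by d5 = 1 → (1, 0)
  seg 2: down by d2 = 3 → (1, -3)
  seg 3: down by d4 = 6 → (1, -9)
  seg 4: up by d8 = 3 → (1, -6)
  seg 5: up by d1 = 5 → (1, -1)
  seg 6: up by d4 = 6 → (1, 5)
  seg 7: up by d10 = 39/4 → (1, 59/4)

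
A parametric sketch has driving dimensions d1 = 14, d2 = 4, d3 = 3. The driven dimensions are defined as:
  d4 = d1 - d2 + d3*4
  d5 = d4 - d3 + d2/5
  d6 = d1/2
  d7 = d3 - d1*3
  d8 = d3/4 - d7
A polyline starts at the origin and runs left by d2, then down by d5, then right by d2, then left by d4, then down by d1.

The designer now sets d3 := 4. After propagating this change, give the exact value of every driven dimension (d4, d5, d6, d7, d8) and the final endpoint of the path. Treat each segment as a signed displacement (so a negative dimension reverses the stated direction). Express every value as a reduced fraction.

d4 = 26
d5 = 114/5
d6 = 7
d7 = -38
d8 = 39
endpoint = (-26, -184/5)

Apply edit: d3 := 4
  d4 = d1 - d2 + d3*4 = 26
  d5 = d4 - d3 + d2/5 = 114/5
  d6 = d1/2 = 7
  d7 = d3 - d1*3 = -38
  d8 = d3/4 - d7 = 39
Walk from origin (0, 0):
  seg 1: left by d2 = 4 → (-4, 0)
  seg 2: down by d5 = 114/5 → (-4, -114/5)
  seg 3: right by d2 = 4 → (0, -114/5)
  seg 4: left by d4 = 26 → (-26, -114/5)
  seg 5: down by d1 = 14 → (-26, -184/5)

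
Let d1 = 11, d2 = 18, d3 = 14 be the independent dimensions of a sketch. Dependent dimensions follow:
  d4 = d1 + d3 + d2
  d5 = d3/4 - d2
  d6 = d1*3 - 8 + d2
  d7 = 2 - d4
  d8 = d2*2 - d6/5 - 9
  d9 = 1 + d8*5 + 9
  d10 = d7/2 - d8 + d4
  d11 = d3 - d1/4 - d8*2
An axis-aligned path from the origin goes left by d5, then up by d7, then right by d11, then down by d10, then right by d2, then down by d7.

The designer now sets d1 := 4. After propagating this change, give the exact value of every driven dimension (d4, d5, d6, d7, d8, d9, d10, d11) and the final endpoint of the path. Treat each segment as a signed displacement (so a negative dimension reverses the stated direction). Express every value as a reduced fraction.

d4 = 36
d5 = -29/2
d6 = 22
d7 = -34
d8 = 113/5
d9 = 123
d10 = -18/5
d11 = -161/5
endpoint = (3/10, 18/5)

Apply edit: d1 := 4
  d4 = d1 + d3 + d2 = 36
  d5 = d3/4 - d2 = -29/2
  d6 = d1*3 - 8 + d2 = 22
  d7 = 2 - d4 = -34
  d8 = d2*2 - d6/5 - 9 = 113/5
  d9 = 1 + d8*5 + 9 = 123
  d10 = d7/2 - d8 + d4 = -18/5
  d11 = d3 - d1/4 - d8*2 = -161/5
Walk from origin (0, 0):
  seg 1: left by d5 = -29/2 → (29/2, 0)
  seg 2: up by d7 = -34 → (29/2, -34)
  seg 3: right by d11 = -161/5 → (-177/10, -34)
  seg 4: down by d10 = -18/5 → (-177/10, -152/5)
  seg 5: right by d2 = 18 → (3/10, -152/5)
  seg 6: down by d7 = -34 → (3/10, 18/5)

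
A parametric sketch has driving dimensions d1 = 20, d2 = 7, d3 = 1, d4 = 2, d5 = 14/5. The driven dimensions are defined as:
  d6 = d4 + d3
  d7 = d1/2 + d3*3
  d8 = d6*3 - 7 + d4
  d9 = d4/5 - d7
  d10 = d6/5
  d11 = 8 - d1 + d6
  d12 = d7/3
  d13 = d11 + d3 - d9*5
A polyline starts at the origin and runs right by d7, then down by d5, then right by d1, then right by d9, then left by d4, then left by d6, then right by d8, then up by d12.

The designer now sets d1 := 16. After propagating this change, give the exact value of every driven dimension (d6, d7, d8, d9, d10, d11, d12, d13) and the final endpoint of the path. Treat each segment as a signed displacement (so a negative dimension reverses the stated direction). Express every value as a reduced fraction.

Apply edit: d1 := 16
  d6 = d4 + d3 = 3
  d7 = d1/2 + d3*3 = 11
  d8 = d6*3 - 7 + d4 = 4
  d9 = d4/5 - d7 = -53/5
  d10 = d6/5 = 3/5
  d11 = 8 - d1 + d6 = -5
  d12 = d7/3 = 11/3
  d13 = d11 + d3 - d9*5 = 49
Walk from origin (0, 0):
  seg 1: right by d7 = 11 → (11, 0)
  seg 2: down by d5 = 14/5 → (11, -14/5)
  seg 3: right by d1 = 16 → (27, -14/5)
  seg 4: right by d9 = -53/5 → (82/5, -14/5)
  seg 5: left by d4 = 2 → (72/5, -14/5)
  seg 6: left by d6 = 3 → (57/5, -14/5)
  seg 7: right by d8 = 4 → (77/5, -14/5)
  seg 8: up by d12 = 11/3 → (77/5, 13/15)

d6 = 3
d7 = 11
d8 = 4
d9 = -53/5
d10 = 3/5
d11 = -5
d12 = 11/3
d13 = 49
endpoint = (77/5, 13/15)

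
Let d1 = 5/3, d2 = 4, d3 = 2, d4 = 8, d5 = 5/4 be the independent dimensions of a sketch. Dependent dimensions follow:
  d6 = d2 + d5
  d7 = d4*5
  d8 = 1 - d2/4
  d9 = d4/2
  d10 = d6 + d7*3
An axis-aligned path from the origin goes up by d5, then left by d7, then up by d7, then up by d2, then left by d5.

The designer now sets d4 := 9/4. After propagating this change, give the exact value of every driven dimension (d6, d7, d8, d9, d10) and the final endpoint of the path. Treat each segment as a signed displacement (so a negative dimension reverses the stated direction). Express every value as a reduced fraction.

d6 = 21/4
d7 = 45/4
d8 = 0
d9 = 9/8
d10 = 39
endpoint = (-25/2, 33/2)

Apply edit: d4 := 9/4
  d6 = d2 + d5 = 21/4
  d7 = d4*5 = 45/4
  d8 = 1 - d2/4 = 0
  d9 = d4/2 = 9/8
  d10 = d6 + d7*3 = 39
Walk from origin (0, 0):
  seg 1: up by d5 = 5/4 → (0, 5/4)
  seg 2: left by d7 = 45/4 → (-45/4, 5/4)
  seg 3: up by d7 = 45/4 → (-45/4, 25/2)
  seg 4: up by d2 = 4 → (-45/4, 33/2)
  seg 5: left by d5 = 5/4 → (-25/2, 33/2)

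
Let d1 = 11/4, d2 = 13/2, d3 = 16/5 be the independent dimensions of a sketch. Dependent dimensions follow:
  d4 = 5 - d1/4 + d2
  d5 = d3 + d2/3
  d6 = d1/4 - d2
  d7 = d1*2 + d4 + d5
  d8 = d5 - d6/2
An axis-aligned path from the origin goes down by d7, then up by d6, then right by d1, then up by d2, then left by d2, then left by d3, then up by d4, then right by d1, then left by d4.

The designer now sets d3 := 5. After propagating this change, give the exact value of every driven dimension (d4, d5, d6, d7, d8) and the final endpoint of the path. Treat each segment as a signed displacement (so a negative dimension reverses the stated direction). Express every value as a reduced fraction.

d4 = 173/16
d5 = 43/6
d6 = -93/16
d7 = 1127/48
d8 = 967/96
endpoint = (-269/16, -575/48)

Apply edit: d3 := 5
  d4 = 5 - d1/4 + d2 = 173/16
  d5 = d3 + d2/3 = 43/6
  d6 = d1/4 - d2 = -93/16
  d7 = d1*2 + d4 + d5 = 1127/48
  d8 = d5 - d6/2 = 967/96
Walk from origin (0, 0):
  seg 1: down by d7 = 1127/48 → (0, -1127/48)
  seg 2: up by d6 = -93/16 → (0, -703/24)
  seg 3: right by d1 = 11/4 → (11/4, -703/24)
  seg 4: up by d2 = 13/2 → (11/4, -547/24)
  seg 5: left by d2 = 13/2 → (-15/4, -547/24)
  seg 6: left by d3 = 5 → (-35/4, -547/24)
  seg 7: up by d4 = 173/16 → (-35/4, -575/48)
  seg 8: right by d1 = 11/4 → (-6, -575/48)
  seg 9: left by d4 = 173/16 → (-269/16, -575/48)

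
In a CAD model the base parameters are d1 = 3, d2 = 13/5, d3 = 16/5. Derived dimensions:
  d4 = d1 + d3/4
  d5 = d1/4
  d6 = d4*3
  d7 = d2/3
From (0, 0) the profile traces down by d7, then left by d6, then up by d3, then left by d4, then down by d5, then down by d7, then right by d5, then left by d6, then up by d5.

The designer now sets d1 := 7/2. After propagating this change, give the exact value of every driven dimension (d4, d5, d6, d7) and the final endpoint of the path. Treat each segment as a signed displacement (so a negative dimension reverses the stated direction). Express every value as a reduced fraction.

Apply edit: d1 := 7/2
  d4 = d1 + d3/4 = 43/10
  d5 = d1/4 = 7/8
  d6 = d4*3 = 129/10
  d7 = d2/3 = 13/15
Walk from origin (0, 0):
  seg 1: down by d7 = 13/15 → (0, -13/15)
  seg 2: left by d6 = 129/10 → (-129/10, -13/15)
  seg 3: up by d3 = 16/5 → (-129/10, 7/3)
  seg 4: left by d4 = 43/10 → (-86/5, 7/3)
  seg 5: down by d5 = 7/8 → (-86/5, 35/24)
  seg 6: down by d7 = 13/15 → (-86/5, 71/120)
  seg 7: right by d5 = 7/8 → (-653/40, 71/120)
  seg 8: left by d6 = 129/10 → (-1169/40, 71/120)
  seg 9: up by d5 = 7/8 → (-1169/40, 22/15)

d4 = 43/10
d5 = 7/8
d6 = 129/10
d7 = 13/15
endpoint = (-1169/40, 22/15)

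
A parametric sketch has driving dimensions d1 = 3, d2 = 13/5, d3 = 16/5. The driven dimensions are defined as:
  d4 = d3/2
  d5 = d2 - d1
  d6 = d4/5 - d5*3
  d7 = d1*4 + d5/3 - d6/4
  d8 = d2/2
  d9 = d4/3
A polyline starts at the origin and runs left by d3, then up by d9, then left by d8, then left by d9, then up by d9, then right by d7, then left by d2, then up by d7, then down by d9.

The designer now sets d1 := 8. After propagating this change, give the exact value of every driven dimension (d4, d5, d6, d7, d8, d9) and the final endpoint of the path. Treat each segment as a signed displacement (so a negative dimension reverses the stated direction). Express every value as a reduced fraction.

d4 = 8/5
d5 = -27/5
d6 = 413/25
d7 = 2607/100
d8 = 13/10
d9 = 8/15
endpoint = (5531/300, 7981/300)

Apply edit: d1 := 8
  d4 = d3/2 = 8/5
  d5 = d2 - d1 = -27/5
  d6 = d4/5 - d5*3 = 413/25
  d7 = d1*4 + d5/3 - d6/4 = 2607/100
  d8 = d2/2 = 13/10
  d9 = d4/3 = 8/15
Walk from origin (0, 0):
  seg 1: left by d3 = 16/5 → (-16/5, 0)
  seg 2: up by d9 = 8/15 → (-16/5, 8/15)
  seg 3: left by d8 = 13/10 → (-9/2, 8/15)
  seg 4: left by d9 = 8/15 → (-151/30, 8/15)
  seg 5: up by d9 = 8/15 → (-151/30, 16/15)
  seg 6: right by d7 = 2607/100 → (6311/300, 16/15)
  seg 7: left by d2 = 13/5 → (5531/300, 16/15)
  seg 8: up by d7 = 2607/100 → (5531/300, 8141/300)
  seg 9: down by d9 = 8/15 → (5531/300, 7981/300)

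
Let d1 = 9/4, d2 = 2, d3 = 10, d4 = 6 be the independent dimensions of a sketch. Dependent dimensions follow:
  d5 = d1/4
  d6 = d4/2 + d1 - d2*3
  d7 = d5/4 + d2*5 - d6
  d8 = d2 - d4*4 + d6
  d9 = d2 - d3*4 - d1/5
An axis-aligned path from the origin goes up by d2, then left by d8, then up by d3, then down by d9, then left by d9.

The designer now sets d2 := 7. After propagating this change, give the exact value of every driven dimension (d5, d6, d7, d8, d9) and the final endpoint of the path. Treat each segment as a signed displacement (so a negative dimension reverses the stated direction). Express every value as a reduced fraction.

Apply edit: d2 := 7
  d5 = d1/4 = 9/16
  d6 = d4/2 + d1 - d2*3 = -63/4
  d7 = d5/4 + d2*5 - d6 = 3257/64
  d8 = d2 - d4*4 + d6 = -131/4
  d9 = d2 - d3*4 - d1/5 = -669/20
Walk from origin (0, 0):
  seg 1: up by d2 = 7 → (0, 7)
  seg 2: left by d8 = -131/4 → (131/4, 7)
  seg 3: up by d3 = 10 → (131/4, 17)
  seg 4: down by d9 = -669/20 → (131/4, 1009/20)
  seg 5: left by d9 = -669/20 → (331/5, 1009/20)

d5 = 9/16
d6 = -63/4
d7 = 3257/64
d8 = -131/4
d9 = -669/20
endpoint = (331/5, 1009/20)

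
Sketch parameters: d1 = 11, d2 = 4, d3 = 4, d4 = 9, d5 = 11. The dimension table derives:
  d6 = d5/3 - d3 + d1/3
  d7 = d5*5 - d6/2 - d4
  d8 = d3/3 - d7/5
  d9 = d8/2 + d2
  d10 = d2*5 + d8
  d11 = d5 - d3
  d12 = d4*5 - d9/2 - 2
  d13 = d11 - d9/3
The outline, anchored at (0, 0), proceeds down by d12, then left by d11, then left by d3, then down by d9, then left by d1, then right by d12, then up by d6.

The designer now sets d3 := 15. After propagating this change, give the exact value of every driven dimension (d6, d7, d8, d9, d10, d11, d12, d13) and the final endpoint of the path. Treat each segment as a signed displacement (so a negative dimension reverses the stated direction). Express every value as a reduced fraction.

Apply edit: d3 := 15
  d6 = d5/3 - d3 + d1/3 = -23/3
  d7 = d5*5 - d6/2 - d4 = 299/6
  d8 = d3/3 - d7/5 = -149/30
  d9 = d8/2 + d2 = 91/60
  d10 = d2*5 + d8 = 451/30
  d11 = d5 - d3 = -4
  d12 = d4*5 - d9/2 - 2 = 5069/120
  d13 = d11 - d9/3 = -811/180
Walk from origin (0, 0):
  seg 1: down by d12 = 5069/120 → (0, -5069/120)
  seg 2: left by d11 = -4 → (4, -5069/120)
  seg 3: left by d3 = 15 → (-11, -5069/120)
  seg 4: down by d9 = 91/60 → (-11, -5251/120)
  seg 5: left by d1 = 11 → (-22, -5251/120)
  seg 6: right by d12 = 5069/120 → (2429/120, -5251/120)
  seg 7: up by d6 = -23/3 → (2429/120, -2057/40)

d6 = -23/3
d7 = 299/6
d8 = -149/30
d9 = 91/60
d10 = 451/30
d11 = -4
d12 = 5069/120
d13 = -811/180
endpoint = (2429/120, -2057/40)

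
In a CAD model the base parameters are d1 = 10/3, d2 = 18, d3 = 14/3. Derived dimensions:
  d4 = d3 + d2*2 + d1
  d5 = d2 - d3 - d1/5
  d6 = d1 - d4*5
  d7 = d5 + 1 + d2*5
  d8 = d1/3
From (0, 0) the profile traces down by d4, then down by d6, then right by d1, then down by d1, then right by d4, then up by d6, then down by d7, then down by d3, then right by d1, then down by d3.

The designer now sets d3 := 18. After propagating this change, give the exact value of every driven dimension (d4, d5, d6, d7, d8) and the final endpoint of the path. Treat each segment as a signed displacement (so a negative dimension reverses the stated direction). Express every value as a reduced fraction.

Apply edit: d3 := 18
  d4 = d3 + d2*2 + d1 = 172/3
  d5 = d2 - d3 - d1/5 = -2/3
  d6 = d1 - d4*5 = -850/3
  d7 = d5 + 1 + d2*5 = 271/3
  d8 = d1/3 = 10/9
Walk from origin (0, 0):
  seg 1: down by d4 = 172/3 → (0, -172/3)
  seg 2: down by d6 = -850/3 → (0, 226)
  seg 3: right by d1 = 10/3 → (10/3, 226)
  seg 4: down by d1 = 10/3 → (10/3, 668/3)
  seg 5: right by d4 = 172/3 → (182/3, 668/3)
  seg 6: up by d6 = -850/3 → (182/3, -182/3)
  seg 7: down by d7 = 271/3 → (182/3, -151)
  seg 8: down by d3 = 18 → (182/3, -169)
  seg 9: right by d1 = 10/3 → (64, -169)
  seg 10: down by d3 = 18 → (64, -187)

d4 = 172/3
d5 = -2/3
d6 = -850/3
d7 = 271/3
d8 = 10/9
endpoint = (64, -187)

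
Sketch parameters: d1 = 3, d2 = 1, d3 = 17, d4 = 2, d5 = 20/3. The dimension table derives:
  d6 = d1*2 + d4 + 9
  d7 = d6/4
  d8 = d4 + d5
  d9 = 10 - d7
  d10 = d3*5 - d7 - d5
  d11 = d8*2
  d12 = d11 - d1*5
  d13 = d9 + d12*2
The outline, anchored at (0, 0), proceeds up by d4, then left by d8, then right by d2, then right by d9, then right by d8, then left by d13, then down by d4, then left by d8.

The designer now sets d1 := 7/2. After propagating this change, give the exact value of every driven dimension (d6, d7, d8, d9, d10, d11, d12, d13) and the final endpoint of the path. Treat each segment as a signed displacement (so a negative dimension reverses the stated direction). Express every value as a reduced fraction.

d6 = 18
d7 = 9/2
d8 = 26/3
d9 = 11/2
d10 = 443/6
d11 = 52/3
d12 = -1/6
d13 = 31/6
endpoint = (-22/3, 0)

Apply edit: d1 := 7/2
  d6 = d1*2 + d4 + 9 = 18
  d7 = d6/4 = 9/2
  d8 = d4 + d5 = 26/3
  d9 = 10 - d7 = 11/2
  d10 = d3*5 - d7 - d5 = 443/6
  d11 = d8*2 = 52/3
  d12 = d11 - d1*5 = -1/6
  d13 = d9 + d12*2 = 31/6
Walk from origin (0, 0):
  seg 1: up by d4 = 2 → (0, 2)
  seg 2: left by d8 = 26/3 → (-26/3, 2)
  seg 3: right by d2 = 1 → (-23/3, 2)
  seg 4: right by d9 = 11/2 → (-13/6, 2)
  seg 5: right by d8 = 26/3 → (13/2, 2)
  seg 6: left by d13 = 31/6 → (4/3, 2)
  seg 7: down by d4 = 2 → (4/3, 0)
  seg 8: left by d8 = 26/3 → (-22/3, 0)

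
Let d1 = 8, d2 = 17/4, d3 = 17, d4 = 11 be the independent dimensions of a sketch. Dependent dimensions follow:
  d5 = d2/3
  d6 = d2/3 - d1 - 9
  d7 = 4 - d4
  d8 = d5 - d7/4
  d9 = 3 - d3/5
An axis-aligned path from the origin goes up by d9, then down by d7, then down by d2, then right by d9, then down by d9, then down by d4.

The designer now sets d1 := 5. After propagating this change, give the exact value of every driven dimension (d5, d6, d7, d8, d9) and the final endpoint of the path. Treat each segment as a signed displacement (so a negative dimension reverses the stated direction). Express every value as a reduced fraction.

d5 = 17/12
d6 = -151/12
d7 = -7
d8 = 19/6
d9 = -2/5
endpoint = (-2/5, -33/4)

Apply edit: d1 := 5
  d5 = d2/3 = 17/12
  d6 = d2/3 - d1 - 9 = -151/12
  d7 = 4 - d4 = -7
  d8 = d5 - d7/4 = 19/6
  d9 = 3 - d3/5 = -2/5
Walk from origin (0, 0):
  seg 1: up by d9 = -2/5 → (0, -2/5)
  seg 2: down by d7 = -7 → (0, 33/5)
  seg 3: down by d2 = 17/4 → (0, 47/20)
  seg 4: right by d9 = -2/5 → (-2/5, 47/20)
  seg 5: down by d9 = -2/5 → (-2/5, 11/4)
  seg 6: down by d4 = 11 → (-2/5, -33/4)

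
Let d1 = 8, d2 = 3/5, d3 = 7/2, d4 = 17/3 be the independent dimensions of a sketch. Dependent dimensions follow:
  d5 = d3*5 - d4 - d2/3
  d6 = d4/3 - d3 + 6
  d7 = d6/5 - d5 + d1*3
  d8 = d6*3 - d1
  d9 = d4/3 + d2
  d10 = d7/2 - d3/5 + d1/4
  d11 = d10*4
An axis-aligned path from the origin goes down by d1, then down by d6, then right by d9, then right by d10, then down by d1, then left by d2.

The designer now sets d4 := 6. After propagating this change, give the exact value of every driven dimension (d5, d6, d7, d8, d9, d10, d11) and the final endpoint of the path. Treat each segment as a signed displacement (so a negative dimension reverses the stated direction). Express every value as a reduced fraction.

Apply edit: d4 := 6
  d5 = d3*5 - d4 - d2/3 = 113/10
  d6 = d4/3 - d3 + 6 = 9/2
  d7 = d6/5 - d5 + d1*3 = 68/5
  d8 = d6*3 - d1 = 11/2
  d9 = d4/3 + d2 = 13/5
  d10 = d7/2 - d3/5 + d1/4 = 81/10
  d11 = d10*4 = 162/5
Walk from origin (0, 0):
  seg 1: down by d1 = 8 → (0, -8)
  seg 2: down by d6 = 9/2 → (0, -25/2)
  seg 3: right by d9 = 13/5 → (13/5, -25/2)
  seg 4: right by d10 = 81/10 → (107/10, -25/2)
  seg 5: down by d1 = 8 → (107/10, -41/2)
  seg 6: left by d2 = 3/5 → (101/10, -41/2)

d5 = 113/10
d6 = 9/2
d7 = 68/5
d8 = 11/2
d9 = 13/5
d10 = 81/10
d11 = 162/5
endpoint = (101/10, -41/2)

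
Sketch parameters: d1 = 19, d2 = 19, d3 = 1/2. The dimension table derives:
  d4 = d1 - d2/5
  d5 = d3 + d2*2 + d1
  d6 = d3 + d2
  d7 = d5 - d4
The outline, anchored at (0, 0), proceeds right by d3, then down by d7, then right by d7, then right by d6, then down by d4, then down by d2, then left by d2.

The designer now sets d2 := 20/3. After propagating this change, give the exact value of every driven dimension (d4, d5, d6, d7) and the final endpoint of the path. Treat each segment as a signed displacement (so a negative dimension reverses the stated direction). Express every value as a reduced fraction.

d4 = 53/3
d5 = 197/6
d6 = 43/6
d7 = 91/6
endpoint = (97/6, -79/2)

Apply edit: d2 := 20/3
  d4 = d1 - d2/5 = 53/3
  d5 = d3 + d2*2 + d1 = 197/6
  d6 = d3 + d2 = 43/6
  d7 = d5 - d4 = 91/6
Walk from origin (0, 0):
  seg 1: right by d3 = 1/2 → (1/2, 0)
  seg 2: down by d7 = 91/6 → (1/2, -91/6)
  seg 3: right by d7 = 91/6 → (47/3, -91/6)
  seg 4: right by d6 = 43/6 → (137/6, -91/6)
  seg 5: down by d4 = 53/3 → (137/6, -197/6)
  seg 6: down by d2 = 20/3 → (137/6, -79/2)
  seg 7: left by d2 = 20/3 → (97/6, -79/2)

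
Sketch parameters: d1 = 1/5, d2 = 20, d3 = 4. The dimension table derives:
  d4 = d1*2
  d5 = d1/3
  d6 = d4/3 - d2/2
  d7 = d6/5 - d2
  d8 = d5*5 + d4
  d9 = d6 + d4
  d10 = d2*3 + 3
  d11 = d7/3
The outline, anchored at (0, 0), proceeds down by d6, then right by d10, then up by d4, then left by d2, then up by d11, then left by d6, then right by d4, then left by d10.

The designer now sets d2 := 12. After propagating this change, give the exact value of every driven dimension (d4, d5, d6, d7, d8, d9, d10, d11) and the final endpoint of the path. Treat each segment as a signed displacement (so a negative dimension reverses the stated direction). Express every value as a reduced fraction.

Apply edit: d2 := 12
  d4 = d1*2 = 2/5
  d5 = d1/3 = 1/15
  d6 = d4/3 - d2/2 = -88/15
  d7 = d6/5 - d2 = -988/75
  d8 = d5*5 + d4 = 11/15
  d9 = d6 + d4 = -82/15
  d10 = d2*3 + 3 = 39
  d11 = d7/3 = -988/225
Walk from origin (0, 0):
  seg 1: down by d6 = -88/15 → (0, 88/15)
  seg 2: right by d10 = 39 → (39, 88/15)
  seg 3: up by d4 = 2/5 → (39, 94/15)
  seg 4: left by d2 = 12 → (27, 94/15)
  seg 5: up by d11 = -988/225 → (27, 422/225)
  seg 6: left by d6 = -88/15 → (493/15, 422/225)
  seg 7: right by d4 = 2/5 → (499/15, 422/225)
  seg 8: left by d10 = 39 → (-86/15, 422/225)

d4 = 2/5
d5 = 1/15
d6 = -88/15
d7 = -988/75
d8 = 11/15
d9 = -82/15
d10 = 39
d11 = -988/225
endpoint = (-86/15, 422/225)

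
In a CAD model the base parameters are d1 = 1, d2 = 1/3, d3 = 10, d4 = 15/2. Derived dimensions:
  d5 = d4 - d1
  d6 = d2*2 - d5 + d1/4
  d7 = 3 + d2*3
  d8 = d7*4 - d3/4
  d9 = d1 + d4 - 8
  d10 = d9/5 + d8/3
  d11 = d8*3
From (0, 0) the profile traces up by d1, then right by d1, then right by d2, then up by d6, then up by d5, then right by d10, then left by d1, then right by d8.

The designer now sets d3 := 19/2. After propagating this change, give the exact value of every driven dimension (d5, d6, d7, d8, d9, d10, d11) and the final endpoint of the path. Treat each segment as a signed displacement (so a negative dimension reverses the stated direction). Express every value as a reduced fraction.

d5 = 13/2
d6 = -67/12
d7 = 4
d8 = 109/8
d9 = 1/2
d10 = 557/120
d11 = 327/8
endpoint = (93/5, 23/12)

Apply edit: d3 := 19/2
  d5 = d4 - d1 = 13/2
  d6 = d2*2 - d5 + d1/4 = -67/12
  d7 = 3 + d2*3 = 4
  d8 = d7*4 - d3/4 = 109/8
  d9 = d1 + d4 - 8 = 1/2
  d10 = d9/5 + d8/3 = 557/120
  d11 = d8*3 = 327/8
Walk from origin (0, 0):
  seg 1: up by d1 = 1 → (0, 1)
  seg 2: right by d1 = 1 → (1, 1)
  seg 3: right by d2 = 1/3 → (4/3, 1)
  seg 4: up by d6 = -67/12 → (4/3, -55/12)
  seg 5: up by d5 = 13/2 → (4/3, 23/12)
  seg 6: right by d10 = 557/120 → (239/40, 23/12)
  seg 7: left by d1 = 1 → (199/40, 23/12)
  seg 8: right by d8 = 109/8 → (93/5, 23/12)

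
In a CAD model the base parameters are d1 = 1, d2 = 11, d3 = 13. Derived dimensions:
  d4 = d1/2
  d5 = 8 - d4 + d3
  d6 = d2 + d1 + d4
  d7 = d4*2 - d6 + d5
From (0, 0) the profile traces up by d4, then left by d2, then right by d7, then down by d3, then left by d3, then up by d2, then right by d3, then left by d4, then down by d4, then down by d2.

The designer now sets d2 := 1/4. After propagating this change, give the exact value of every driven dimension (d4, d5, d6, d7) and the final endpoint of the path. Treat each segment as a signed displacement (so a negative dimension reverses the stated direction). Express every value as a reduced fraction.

d4 = 1/2
d5 = 41/2
d6 = 7/4
d7 = 79/4
endpoint = (19, -13)

Apply edit: d2 := 1/4
  d4 = d1/2 = 1/2
  d5 = 8 - d4 + d3 = 41/2
  d6 = d2 + d1 + d4 = 7/4
  d7 = d4*2 - d6 + d5 = 79/4
Walk from origin (0, 0):
  seg 1: up by d4 = 1/2 → (0, 1/2)
  seg 2: left by d2 = 1/4 → (-1/4, 1/2)
  seg 3: right by d7 = 79/4 → (39/2, 1/2)
  seg 4: down by d3 = 13 → (39/2, -25/2)
  seg 5: left by d3 = 13 → (13/2, -25/2)
  seg 6: up by d2 = 1/4 → (13/2, -49/4)
  seg 7: right by d3 = 13 → (39/2, -49/4)
  seg 8: left by d4 = 1/2 → (19, -49/4)
  seg 9: down by d4 = 1/2 → (19, -51/4)
  seg 10: down by d2 = 1/4 → (19, -13)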